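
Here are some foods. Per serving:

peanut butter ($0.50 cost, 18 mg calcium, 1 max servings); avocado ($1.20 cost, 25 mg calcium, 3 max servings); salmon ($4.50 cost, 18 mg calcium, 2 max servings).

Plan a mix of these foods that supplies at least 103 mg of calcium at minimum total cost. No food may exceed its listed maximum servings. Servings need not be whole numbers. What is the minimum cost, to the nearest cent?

$6.60

Cost per mg of calcium: peanut butter $0.0278, avocado $0.0480, salmon $0.2500.
Take 1 serving of peanut butter: +18.0 mg calcium for $0.50 (total $0.50, still need 85.0 mg).
Take 3 servings of avocado: +75.0 mg calcium for $3.60 (total $4.10, still need 10.0 mg).
Take 0.5556 servings of salmon: +10.0 mg calcium for $2.50 (total $6.60, still need 0.0 mg).
Filling from the cheapest source first is optimal under one linear minimum: $6.60.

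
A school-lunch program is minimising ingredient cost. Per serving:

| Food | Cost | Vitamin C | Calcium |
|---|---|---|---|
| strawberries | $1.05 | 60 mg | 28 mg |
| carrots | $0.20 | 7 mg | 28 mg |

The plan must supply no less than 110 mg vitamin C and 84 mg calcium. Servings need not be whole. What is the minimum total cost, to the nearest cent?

$2.03

For a min-cost LP with two ≥-constraints, a basic feasible solution has at most two positive variables.
strawberries only: max(110/60, 84/28) = 3 servings → $3.15.
carrots only: max(110/7, 84/28) = 15.71 servings → $3.14.
strawberries + carrots with both tight: 1.679 servings and 1.321 servings → $2.03.
So the least-cost plan costs $2.03.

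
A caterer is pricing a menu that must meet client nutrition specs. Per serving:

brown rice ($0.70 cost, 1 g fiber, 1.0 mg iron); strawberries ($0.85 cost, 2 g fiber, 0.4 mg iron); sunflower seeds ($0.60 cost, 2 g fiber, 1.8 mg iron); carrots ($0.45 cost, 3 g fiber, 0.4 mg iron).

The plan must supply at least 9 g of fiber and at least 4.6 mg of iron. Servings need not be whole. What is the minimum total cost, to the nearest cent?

brown rice only: max(9/1, 4.6/1.0) = 9 servings → $6.30.
strawberries only: max(9/2, 4.6/0.4) = 11.5 servings → $9.78.
sunflower seeds only: max(9/2, 4.6/1.8) = 4.5 servings → $2.70.
carrots only: max(9/3, 4.6/0.4) = 11.5 servings → $5.17.
brown rice + strawberries with both tight: 3.5 servings and 2.75 servings → $4.79.
brown rice + sunflower seeds: intersection lies outside the first quadrant.
brown rice + carrots with both tight: 3.923 servings and 1.692 servings → $3.51.
strawberries + sunflower seeds with both tight: 2.5 servings and 2 servings → $3.33.
strawberries + carrots: intersection lies outside the first quadrant.
sunflower seeds + carrots with both tight: 2.217 servings and 1.522 servings → $2.02.
The minimum over all feasible corners is $2.02.

$2.02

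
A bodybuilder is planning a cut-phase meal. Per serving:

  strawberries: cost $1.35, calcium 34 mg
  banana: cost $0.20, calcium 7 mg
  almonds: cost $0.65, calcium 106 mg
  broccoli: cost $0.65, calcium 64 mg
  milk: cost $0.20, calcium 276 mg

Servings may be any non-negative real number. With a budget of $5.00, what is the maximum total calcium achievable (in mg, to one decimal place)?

Calcium per dollar: milk 1380, almonds 163.1, broccoli 98.46, banana 35, strawberries 25.19.
With no serving limits, spend the whole cost allowance on milk: $5.00 / $0.20 × 276 mg = 6900.0 mg.

6900.0 mg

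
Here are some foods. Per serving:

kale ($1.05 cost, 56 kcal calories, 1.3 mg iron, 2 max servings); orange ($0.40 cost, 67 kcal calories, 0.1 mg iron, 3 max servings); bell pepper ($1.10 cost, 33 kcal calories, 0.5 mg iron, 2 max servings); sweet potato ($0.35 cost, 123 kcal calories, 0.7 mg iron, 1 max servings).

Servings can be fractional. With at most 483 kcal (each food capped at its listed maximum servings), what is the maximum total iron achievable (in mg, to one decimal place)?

4.6 mg

Iron per kcal: kale 0.02321, bell pepper 0.01515, sweet potato 0.005691, orange 0.001493.
Take 2 servings of kale: uses 112 kcal, +2.6 mg iron (running total 2.6 mg).
Take 2 servings of bell pepper: uses 66 kcal, +1.0 mg iron (running total 3.6 mg).
Take 1 serving of sweet potato: uses 123 kcal, +0.7 mg iron (running total 4.3 mg).
Take 2.716 servings of orange: uses 182 kcal, +0.3 mg iron (running total 4.6 mg).
Filling greedily by iron-per-kcal is optimal for one linear limit, giving 4.6 mg.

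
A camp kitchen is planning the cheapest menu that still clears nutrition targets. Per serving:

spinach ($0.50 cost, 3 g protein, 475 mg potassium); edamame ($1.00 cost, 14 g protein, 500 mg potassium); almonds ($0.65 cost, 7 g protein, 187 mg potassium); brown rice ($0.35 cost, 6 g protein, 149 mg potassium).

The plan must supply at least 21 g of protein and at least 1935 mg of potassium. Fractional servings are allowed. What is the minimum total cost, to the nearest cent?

$2.37

Two binding constraints pin down two serving amounts, so the optimal mix uses at most two foods. The candidates are each food alone (scaled to the tighter of protein/potassium) and each pair with both constraints tight.
spinach only: max(21/3, 1935/475) = 7 servings → $3.50.
edamame only: max(21/14, 1935/500) = 3.87 servings → $3.87.
almonds only: max(21/7, 1935/187) = 10.35 servings → $6.73.
brown rice only: max(21/6, 1935/149) = 12.99 servings → $4.55.
spinach + edamame with both tight: 3.221 servings and 0.8097 servings → $2.42.
spinach + almonds with both tight: 3.48 servings and 1.509 servings → $2.72.
spinach + brown rice with both tight: 3.529 servings and 1.735 servings → $2.37.
edamame + almonds: intersection lies outside the first quadrant.
edamame + brown rice: the both-tight solution has a negative serving — not a feasible corner.
almonds + brown rice: intersection lies outside the first quadrant.
So the least-cost plan costs $2.37.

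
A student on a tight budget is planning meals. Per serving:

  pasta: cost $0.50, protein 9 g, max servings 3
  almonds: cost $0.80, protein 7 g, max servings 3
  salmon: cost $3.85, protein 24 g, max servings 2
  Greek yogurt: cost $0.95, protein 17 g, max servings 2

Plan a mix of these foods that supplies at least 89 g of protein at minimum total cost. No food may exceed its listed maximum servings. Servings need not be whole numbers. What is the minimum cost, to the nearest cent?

$6.92

Cost per g of protein: pasta $0.0556, Greek yogurt $0.0559, almonds $0.1143, salmon $0.1604.
Take 3 servings of pasta: +27.0 g protein for $1.50 (total $1.50, still need 62.0 g).
Take 2 servings of Greek yogurt: +34.0 g protein for $1.90 (total $3.40, still need 28.0 g).
Take 3 servings of almonds: +21.0 g protein for $2.40 (total $5.80, still need 7.0 g).
Take 0.2917 servings of salmon: +7.0 g protein for $1.12 (total $6.92, still need 0.0 g).
Filling from the cheapest source first is optimal under one linear minimum: $6.92.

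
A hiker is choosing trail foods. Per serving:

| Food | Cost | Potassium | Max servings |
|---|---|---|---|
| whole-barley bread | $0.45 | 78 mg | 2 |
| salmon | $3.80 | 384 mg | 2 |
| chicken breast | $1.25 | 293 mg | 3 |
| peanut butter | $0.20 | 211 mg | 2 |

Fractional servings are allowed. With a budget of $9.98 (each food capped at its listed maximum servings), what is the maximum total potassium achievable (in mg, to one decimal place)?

1955.2 mg

Potassium per dollar: peanut butter 1055, chicken breast 234.4, whole-barley bread 173.3, salmon 101.1.
Take 2 servings of peanut butter: spends $0.40, +422.0 mg potassium (running total 422.0 mg).
Take 3 servings of chicken breast: spends $3.75, +879.0 mg potassium (running total 1301.0 mg).
Take 2 servings of whole-barley bread: spends $0.90, +156.0 mg potassium (running total 1457.0 mg).
Take 1.297 servings of salmon: spends $4.93, +498.2 mg potassium (running total 1955.2 mg).
Greedy by best ratio exhausts the cost allowance optimally: 1955.2 mg.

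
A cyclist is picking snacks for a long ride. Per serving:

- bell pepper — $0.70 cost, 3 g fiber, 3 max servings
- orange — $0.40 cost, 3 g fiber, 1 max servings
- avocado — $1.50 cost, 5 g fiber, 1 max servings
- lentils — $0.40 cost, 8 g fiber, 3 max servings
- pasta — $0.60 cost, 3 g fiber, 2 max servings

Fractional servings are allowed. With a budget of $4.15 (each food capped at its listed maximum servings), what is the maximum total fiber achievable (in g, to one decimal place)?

38.8 g

Fiber per dollar: lentils 20, orange 7.5, pasta 5, bell pepper 4.286, avocado 3.333.
Take 3 servings of lentils: spends $1.20, +24.0 g fiber (running total 24.0 g).
Take 1 serving of orange: spends $0.40, +3.0 g fiber (running total 27.0 g).
Take 2 servings of pasta: spends $1.20, +6.0 g fiber (running total 33.0 g).
Take 1.929 servings of bell pepper: spends $1.35, +5.8 g fiber (running total 38.8 g).
Filling greedily by fiber-per-dollar is optimal for one linear limit, giving 38.8 g.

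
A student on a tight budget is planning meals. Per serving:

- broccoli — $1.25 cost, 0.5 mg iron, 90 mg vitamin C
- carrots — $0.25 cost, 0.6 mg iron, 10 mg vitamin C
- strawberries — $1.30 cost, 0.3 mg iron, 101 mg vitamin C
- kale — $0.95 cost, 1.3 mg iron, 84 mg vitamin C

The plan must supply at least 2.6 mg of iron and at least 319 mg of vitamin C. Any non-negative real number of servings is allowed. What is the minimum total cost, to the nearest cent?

$3.61

For a min-cost LP with two ≥-constraints, a basic feasible solution has at most two positive variables.
broccoli only: max(2.6/0.5, 319/90) = 5.2 servings → $6.50.
carrots only: max(2.6/0.6, 319/10) = 31.9 servings → $7.97.
strawberries only: max(2.6/0.3, 319/101) = 8.667 servings → $11.27.
kale only: max(2.6/1.3, 319/84) = 3.798 servings → $3.61.
broccoli + carrots with both tight: 3.376 servings and 1.52 servings → $4.60.
broccoli + strawberries: intersection lies outside the first quadrant.
broccoli + kale with both tight: 2.617 servings and 0.9933 servings → $4.22.
carrots + strawberries with both tight: 2.898 servings and 2.872 servings → $4.46.
carrots + kale: the both-tight solution has a negative serving — not a feasible corner.
strawberries + kale with both tight: 1.85 servings and 1.573 servings → $3.90.
The minimum over all feasible corners is $3.61.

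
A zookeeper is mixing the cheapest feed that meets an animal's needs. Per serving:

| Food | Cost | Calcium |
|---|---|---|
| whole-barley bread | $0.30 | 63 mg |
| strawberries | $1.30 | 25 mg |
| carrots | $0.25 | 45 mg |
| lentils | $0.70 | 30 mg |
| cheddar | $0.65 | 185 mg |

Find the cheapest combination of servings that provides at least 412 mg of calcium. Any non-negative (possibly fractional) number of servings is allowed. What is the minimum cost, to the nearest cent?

$1.45

Cost per mg of calcium: cheddar $0.0035, whole-barley bread $0.0048, carrots $0.0056, lentils $0.0233, strawberries $0.0520.
With no serving limits, use only cheddar: 412 mg / 185 mg = 2.227 servings × $0.65 = $1.45.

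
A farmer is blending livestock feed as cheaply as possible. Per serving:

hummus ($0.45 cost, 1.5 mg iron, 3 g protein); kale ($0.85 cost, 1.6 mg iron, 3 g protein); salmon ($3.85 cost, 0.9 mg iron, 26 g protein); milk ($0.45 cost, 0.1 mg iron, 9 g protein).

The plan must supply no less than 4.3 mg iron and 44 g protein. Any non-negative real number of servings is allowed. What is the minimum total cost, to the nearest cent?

A basic optimal solution has at most two foods positive. Try each food alone and each pair with both targets met exactly.
hummus only: max(4.3/1.5, 44/3) = 14.67 servings → $6.60.
kale only: max(4.3/1.6, 44/3) = 14.67 servings → $12.47.
salmon only: max(4.3/0.9, 44/26) = 4.778 servings → $18.39.
milk only: max(4.3/0.1, 44/9) = 43 servings → $19.35.
hummus + kale: the both-tight solution has a negative serving — not a feasible corner.
hummus + salmon with both tight: 1.989 servings and 1.463 servings → $6.53.
hummus + milk with both tight: 2.598 servings and 4.023 servings → $2.98.
kale + salmon with both tight: 1.856 servings and 1.478 servings → $7.27.
kale + milk with both tight: 2.433 servings and 4.078 servings → $3.90.
salmon + milk: intersection lies outside the first quadrant.
The minimum over all feasible corners is $2.98.

$2.98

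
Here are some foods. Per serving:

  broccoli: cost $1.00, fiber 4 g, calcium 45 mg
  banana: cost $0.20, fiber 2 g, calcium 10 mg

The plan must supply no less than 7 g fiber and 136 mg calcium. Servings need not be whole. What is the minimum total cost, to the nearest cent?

$2.72

A basic optimal solution has at most two foods positive. Try each food alone and each pair with both targets met exactly.
broccoli only: max(7/4, 136/45) = 3.022 servings → $3.02.
banana only: max(7/2, 136/10) = 13.6 servings → $2.72.
broccoli + banana with both targets exact would need a negative amount; discard.
The minimum over all feasible corners is $2.72.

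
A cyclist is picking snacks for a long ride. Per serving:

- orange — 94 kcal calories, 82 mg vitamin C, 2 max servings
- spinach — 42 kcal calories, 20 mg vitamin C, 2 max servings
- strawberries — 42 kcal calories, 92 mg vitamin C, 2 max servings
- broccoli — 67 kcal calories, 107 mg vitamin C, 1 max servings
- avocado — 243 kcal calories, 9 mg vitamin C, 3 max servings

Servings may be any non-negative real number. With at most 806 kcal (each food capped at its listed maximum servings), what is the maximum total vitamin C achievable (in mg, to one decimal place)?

Vitamin C per kcal: strawberries 2.19, broccoli 1.597, orange 0.8723, spinach 0.4762, avocado 0.03704.
Take 2 servings of strawberries: uses 84 kcal, +184.0 mg vitamin C (running total 184.0 mg).
Take 1 serving of broccoli: uses 67 kcal, +107.0 mg vitamin C (running total 291.0 mg).
Take 2 servings of orange: uses 188 kcal, +164.0 mg vitamin C (running total 455.0 mg).
Take 2 servings of spinach: uses 84 kcal, +40.0 mg vitamin C (running total 495.0 mg).
Take 1.576 servings of avocado: uses 383 kcal, +14.2 mg vitamin C (running total 509.2 mg).
Filling greedily by vitamin C-per-kcal is optimal for one linear limit, giving 509.2 mg.

509.2 mg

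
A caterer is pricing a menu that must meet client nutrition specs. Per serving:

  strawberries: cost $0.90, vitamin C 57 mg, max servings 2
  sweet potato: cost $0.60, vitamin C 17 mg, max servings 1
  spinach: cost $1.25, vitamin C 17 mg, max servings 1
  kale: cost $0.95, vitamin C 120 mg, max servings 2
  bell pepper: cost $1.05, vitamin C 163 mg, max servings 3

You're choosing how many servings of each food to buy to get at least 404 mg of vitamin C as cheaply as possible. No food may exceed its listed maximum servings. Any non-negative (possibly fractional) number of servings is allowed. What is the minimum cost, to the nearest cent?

$2.60

Cost per mg of vitamin C: bell pepper $0.0064, kale $0.0079, strawberries $0.0158, sweet potato $0.0353, spinach $0.0735.
Take 2.479 servings of bell pepper: +404.0 mg vitamin C for $2.60 (total $2.60, still need 0.0 mg).
Greedy by cheapest-per-mg is optimal for a single linear constraint, so the minimum cost is $2.60.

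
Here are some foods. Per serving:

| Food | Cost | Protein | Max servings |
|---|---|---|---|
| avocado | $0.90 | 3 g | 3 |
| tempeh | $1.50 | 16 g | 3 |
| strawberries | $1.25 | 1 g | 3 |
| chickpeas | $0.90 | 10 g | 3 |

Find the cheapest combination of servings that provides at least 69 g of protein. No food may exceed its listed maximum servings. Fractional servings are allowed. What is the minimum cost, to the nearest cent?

Cost per g of protein: chickpeas $0.0900, tempeh $0.0938, avocado $0.3000, strawberries $1.2500.
Take 3 servings of chickpeas: +30.0 g protein for $2.70 (total $2.70, still need 39.0 g).
Take 2.438 servings of tempeh: +39.0 g protein for $3.66 (total $6.36, still need 0.0 g).
Greedy by cheapest-per-g is optimal for a single linear constraint, so the minimum cost is $6.36.

$6.36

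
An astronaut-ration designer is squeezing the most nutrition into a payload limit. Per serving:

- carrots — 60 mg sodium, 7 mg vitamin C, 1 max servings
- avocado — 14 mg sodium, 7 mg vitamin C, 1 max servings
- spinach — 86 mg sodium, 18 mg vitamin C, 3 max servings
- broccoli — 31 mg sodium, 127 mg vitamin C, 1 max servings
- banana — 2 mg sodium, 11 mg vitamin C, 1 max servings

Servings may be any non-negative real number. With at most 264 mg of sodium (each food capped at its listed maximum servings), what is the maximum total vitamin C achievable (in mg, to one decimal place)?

Vitamin C per mg sodium: banana 5.5, broccoli 4.097, avocado 0.5, spinach 0.2093, carrots 0.1167.
Take 1 serving of banana: uses 2 mg sodium, +11.0 mg vitamin C (running total 11.0 mg).
Take 1 serving of broccoli: uses 31 mg sodium, +127.0 mg vitamin C (running total 138.0 mg).
Take 1 serving of avocado: uses 14 mg sodium, +7.0 mg vitamin C (running total 145.0 mg).
Take 2.523 servings of spinach: uses 217 mg sodium, +45.4 mg vitamin C (running total 190.4 mg).
Greedy by best ratio exhausts the sodium allowance optimally: 190.4 mg.

190.4 mg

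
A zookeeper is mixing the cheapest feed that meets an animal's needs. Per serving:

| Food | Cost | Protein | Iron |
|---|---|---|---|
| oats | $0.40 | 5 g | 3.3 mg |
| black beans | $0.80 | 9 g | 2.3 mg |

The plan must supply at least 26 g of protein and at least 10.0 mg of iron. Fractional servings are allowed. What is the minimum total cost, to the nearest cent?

oats only: max(26/5, 10.0/3.3) = 5.2 servings → $2.08.
black beans only: max(26/9, 10.0/2.3) = 4.348 servings → $3.48.
oats + black beans with both tight: 1.659 servings and 1.967 servings → $2.24.
The minimum over all feasible corners is $2.08.

$2.08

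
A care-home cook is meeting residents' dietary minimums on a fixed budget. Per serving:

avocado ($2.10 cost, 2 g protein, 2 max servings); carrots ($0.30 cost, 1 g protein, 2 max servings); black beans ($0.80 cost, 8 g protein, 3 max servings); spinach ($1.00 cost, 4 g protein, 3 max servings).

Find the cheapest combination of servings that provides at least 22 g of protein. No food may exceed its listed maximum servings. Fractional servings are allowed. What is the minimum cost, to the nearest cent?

Cost per g of protein: black beans $0.1000, spinach $0.2500, carrots $0.3000, avocado $1.0500.
Take 2.75 servings of black beans: +22.0 g protein for $2.20 (total $2.20, still need 0.0 g).
Filling from the cheapest source first is optimal under one linear minimum: $2.20.

$2.20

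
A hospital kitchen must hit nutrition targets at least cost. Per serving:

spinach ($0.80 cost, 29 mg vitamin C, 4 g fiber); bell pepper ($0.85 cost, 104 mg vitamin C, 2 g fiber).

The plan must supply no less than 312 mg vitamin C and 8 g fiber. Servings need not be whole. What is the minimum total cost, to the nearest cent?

For a min-cost LP with two ≥-constraints, a basic feasible solution has at most two positive variables.
spinach only: max(312/29, 8/4) = 10.76 servings → $8.61.
bell pepper only: max(312/104, 8/2) = 4 servings → $3.40.
spinach + bell pepper with both tight: 0.581 servings and 2.838 servings → $2.88.
The minimum over all feasible corners is $2.88.

$2.88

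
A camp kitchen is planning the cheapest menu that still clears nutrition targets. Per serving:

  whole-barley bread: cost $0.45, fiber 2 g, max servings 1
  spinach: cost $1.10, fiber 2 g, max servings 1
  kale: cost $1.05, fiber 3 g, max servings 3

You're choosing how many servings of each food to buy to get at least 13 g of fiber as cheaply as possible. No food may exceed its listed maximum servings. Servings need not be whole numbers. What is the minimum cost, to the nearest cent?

Cost per g of fiber: whole-barley bread $0.2250, kale $0.3500, spinach $0.5500.
Take 1 serving of whole-barley bread: +2.0 g fiber for $0.45 (total $0.45, still need 11.0 g).
Take 3 servings of kale: +9.0 g fiber for $3.15 (total $3.60, still need 2.0 g).
Take 1 serving of spinach: +2.0 g fiber for $1.10 (total $4.70, still need 0.0 g).
Greedy by cheapest-per-g is optimal for a single linear constraint, so the minimum cost is $4.70.

$4.70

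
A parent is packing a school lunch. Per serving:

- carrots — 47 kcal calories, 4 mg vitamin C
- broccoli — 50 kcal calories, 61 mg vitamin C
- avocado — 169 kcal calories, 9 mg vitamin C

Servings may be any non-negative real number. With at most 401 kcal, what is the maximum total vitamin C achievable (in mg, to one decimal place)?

Vitamin C per kcal: broccoli 1.22, carrots 0.08511, avocado 0.05325.
With no serving limits, spend the whole calories allowance on broccoli: 401 kcal / 50 kcal × 61 mg = 489.2 mg.

489.2 mg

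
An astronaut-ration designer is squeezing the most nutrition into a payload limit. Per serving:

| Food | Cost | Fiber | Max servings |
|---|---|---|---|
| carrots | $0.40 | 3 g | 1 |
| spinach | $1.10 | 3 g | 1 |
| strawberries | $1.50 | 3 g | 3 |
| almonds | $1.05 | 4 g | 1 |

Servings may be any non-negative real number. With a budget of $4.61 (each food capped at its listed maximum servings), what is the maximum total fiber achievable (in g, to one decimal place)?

14.1 g

Fiber per dollar: carrots 7.5, almonds 3.81, spinach 2.727, strawberries 2.
Take 1 serving of carrots: spends $0.40, +3.0 g fiber (running total 3.0 g).
Take 1 serving of almonds: spends $1.05, +4.0 g fiber (running total 7.0 g).
Take 1 serving of spinach: spends $1.10, +3.0 g fiber (running total 10.0 g).
Take 1.373 servings of strawberries: spends $2.06, +4.1 g fiber (running total 14.1 g).
Greedy by best ratio exhausts the cost allowance optimally: 14.1 g.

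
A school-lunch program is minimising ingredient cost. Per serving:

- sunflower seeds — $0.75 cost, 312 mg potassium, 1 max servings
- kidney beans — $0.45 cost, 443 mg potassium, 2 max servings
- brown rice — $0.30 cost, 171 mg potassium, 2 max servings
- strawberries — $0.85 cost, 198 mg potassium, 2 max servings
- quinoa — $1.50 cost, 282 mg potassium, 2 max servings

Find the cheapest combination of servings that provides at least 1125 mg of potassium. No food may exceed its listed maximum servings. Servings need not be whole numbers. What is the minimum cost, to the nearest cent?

$1.32

Cost per mg of potassium: kidney beans $0.0010, brown rice $0.0018, sunflower seeds $0.0024, strawberries $0.0043, quinoa $0.0053.
Take 2 servings of kidney beans: +886.0 mg potassium for $0.90 (total $0.90, still need 239.0 mg).
Take 1.398 servings of brown rice: +239.0 mg potassium for $0.42 (total $1.32, still need 0.0 mg).
Greedy by cheapest-per-mg is optimal for a single linear constraint, so the minimum cost is $1.32.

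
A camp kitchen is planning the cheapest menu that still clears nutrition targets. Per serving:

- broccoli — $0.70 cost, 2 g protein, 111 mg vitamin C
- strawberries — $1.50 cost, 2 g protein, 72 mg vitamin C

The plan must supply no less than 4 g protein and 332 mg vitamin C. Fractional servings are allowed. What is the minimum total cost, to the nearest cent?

Minimising a linear cost over {protein ≥ 4, vitamin C ≥ 332, servings ≥ 0} — the optimum is at a vertex, using one or two foods.
broccoli only: max(4/2, 332/111) = 2.991 servings → $2.09.
strawberries only: max(4/2, 332/72) = 4.611 servings → $6.92.
broccoli + strawberries with both targets exact would need a negative amount; discard.
Cheapest feasible corner: $2.09.

$2.09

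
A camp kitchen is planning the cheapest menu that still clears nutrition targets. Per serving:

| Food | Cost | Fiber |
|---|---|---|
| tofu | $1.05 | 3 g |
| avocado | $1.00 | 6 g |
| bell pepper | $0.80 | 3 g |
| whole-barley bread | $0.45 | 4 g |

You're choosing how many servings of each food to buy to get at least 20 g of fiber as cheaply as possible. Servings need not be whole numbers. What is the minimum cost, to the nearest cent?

$2.25

Cost per g of fiber: whole-barley bread $0.1125, avocado $0.1667, bell pepper $0.2667, tofu $0.3500.
With no serving limits, use only whole-barley bread: 20 g / 4 g = 5 servings × $0.45 = $2.25.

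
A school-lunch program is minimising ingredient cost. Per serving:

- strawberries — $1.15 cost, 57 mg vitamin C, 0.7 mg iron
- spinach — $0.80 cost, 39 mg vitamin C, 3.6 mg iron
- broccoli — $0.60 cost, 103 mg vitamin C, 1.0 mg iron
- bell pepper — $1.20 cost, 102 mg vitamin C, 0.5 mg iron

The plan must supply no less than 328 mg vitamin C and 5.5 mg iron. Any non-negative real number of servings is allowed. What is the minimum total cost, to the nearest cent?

$2.32

strawberries only: max(328/57, 5.5/0.7) = 7.857 servings → $9.04.
spinach only: max(328/39, 5.5/3.6) = 8.41 servings → $6.73.
broccoli only: max(328/103, 5.5/1.0) = 5.5 servings → $3.30.
bell pepper only: max(328/102, 5.5/0.5) = 11 servings → $13.20.
strawberries + spinach with both tight: 5.432 servings and 0.4716 servings → $6.62.
strawberries + broccoli: the both-tight solution has a negative serving — not a feasible corner.
strawberries + bell pepper: intersection lies outside the first quadrant.
spinach + broccoli with both tight: 0.7188 servings and 2.912 servings → $2.32.
spinach + bell pepper with both tight: 1.142 servings and 2.779 servings → $4.25.
broccoli + bell pepper: intersection lies outside the first quadrant.
The minimum over all feasible corners is $2.32.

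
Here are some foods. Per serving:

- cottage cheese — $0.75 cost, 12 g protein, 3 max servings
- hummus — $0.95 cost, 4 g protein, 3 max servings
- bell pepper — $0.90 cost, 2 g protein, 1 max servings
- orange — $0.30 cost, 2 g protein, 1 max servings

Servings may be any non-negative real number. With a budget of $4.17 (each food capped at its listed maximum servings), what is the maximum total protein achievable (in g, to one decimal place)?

44.8 g

Protein per dollar: cottage cheese 16, orange 6.667, hummus 4.211, bell pepper 2.222.
Take 3 servings of cottage cheese: spends $2.25, +36.0 g protein (running total 36.0 g).
Take 1 serving of orange: spends $0.30, +2.0 g protein (running total 38.0 g).
Take 1.705 servings of hummus: spends $1.62, +6.8 g protein (running total 44.8 g).
Greedy by best ratio exhausts the cost allowance optimally: 44.8 g.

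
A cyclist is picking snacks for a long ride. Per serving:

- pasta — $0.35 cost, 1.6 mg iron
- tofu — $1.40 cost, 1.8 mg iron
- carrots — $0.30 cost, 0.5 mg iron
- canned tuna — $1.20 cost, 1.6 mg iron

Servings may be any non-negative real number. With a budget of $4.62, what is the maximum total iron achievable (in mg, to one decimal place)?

21.1 mg

Iron per dollar: pasta 4.571, carrots 1.667, canned tuna 1.333, tofu 1.286.
With no serving limits, spend the whole cost allowance on pasta: $4.62 / $0.35 × 1.6 mg = 21.1 mg.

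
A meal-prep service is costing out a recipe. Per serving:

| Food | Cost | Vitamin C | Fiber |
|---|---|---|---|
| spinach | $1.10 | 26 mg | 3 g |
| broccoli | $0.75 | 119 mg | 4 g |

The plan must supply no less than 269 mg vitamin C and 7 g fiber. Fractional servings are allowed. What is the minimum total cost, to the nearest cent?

A basic optimal solution has at most two foods positive. Try each food alone and each pair with both targets met exactly.
spinach only: max(269/26, 7/3) = 10.35 servings → $11.38.
broccoli only: max(269/119, 7/4) = 2.261 servings → $1.70.
spinach + broccoli with both targets exact would need a negative amount; discard.
So the least-cost plan costs $1.70.

$1.70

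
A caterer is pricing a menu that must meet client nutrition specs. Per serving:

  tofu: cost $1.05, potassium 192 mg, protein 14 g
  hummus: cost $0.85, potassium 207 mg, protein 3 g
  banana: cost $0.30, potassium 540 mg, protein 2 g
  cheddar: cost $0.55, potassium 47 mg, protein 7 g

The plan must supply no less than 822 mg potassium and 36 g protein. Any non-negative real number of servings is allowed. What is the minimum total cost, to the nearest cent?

$2.80

This is a tiny linear program; its minimum lies at a vertex of the feasible set. List the vertices and price them.
tofu only: max(822/192, 36/14) = 4.281 servings → $4.50.
hummus only: max(822/207, 36/3) = 12 servings → $10.20.
banana only: max(822/540, 36/2) = 18 servings → $5.40.
cheddar only: max(822/47, 36/7) = 17.49 servings → $9.62.
tofu + hummus with both tight: 2.147 servings and 1.979 servings → $3.94.
tofu + banana with both tight: 2.48 servings and 0.6405 servings → $2.80.
tofu + cheddar with both targets exact would need a negative amount; discard.
hummus + banana: intersection lies outside the first quadrant.
hummus + cheddar with both tight: 3.106 servings and 3.812 servings → $4.74.
banana + cheddar with both tight: 1.102 servings and 4.828 servings → $2.99.
So the least-cost plan costs $2.80.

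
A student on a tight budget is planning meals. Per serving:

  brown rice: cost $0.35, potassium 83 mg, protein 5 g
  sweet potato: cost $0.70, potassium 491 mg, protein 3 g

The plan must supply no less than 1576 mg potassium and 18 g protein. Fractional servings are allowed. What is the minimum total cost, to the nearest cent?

For a min-cost LP with two ≥-constraints, a basic feasible solution has at most two positive variables.
brown rice only: max(1576/83, 18/5) = 18.99 servings → $6.65.
sweet potato only: max(1576/491, 18/3) = 6 servings → $4.20.
brown rice + sweet potato with both tight: 1.863 servings and 2.895 servings → $2.68.
So the least-cost plan costs $2.68.

$2.68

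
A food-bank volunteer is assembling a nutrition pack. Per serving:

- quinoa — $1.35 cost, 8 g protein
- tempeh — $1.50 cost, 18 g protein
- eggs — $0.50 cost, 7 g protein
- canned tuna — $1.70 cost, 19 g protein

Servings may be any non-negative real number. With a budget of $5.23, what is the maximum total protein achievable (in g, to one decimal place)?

73.2 g

Protein per dollar: eggs 14, tempeh 12, canned tuna 11.18, quinoa 5.926.
With no serving limits, spend the whole cost allowance on eggs: $5.23 / $0.50 × 7 g = 73.2 g.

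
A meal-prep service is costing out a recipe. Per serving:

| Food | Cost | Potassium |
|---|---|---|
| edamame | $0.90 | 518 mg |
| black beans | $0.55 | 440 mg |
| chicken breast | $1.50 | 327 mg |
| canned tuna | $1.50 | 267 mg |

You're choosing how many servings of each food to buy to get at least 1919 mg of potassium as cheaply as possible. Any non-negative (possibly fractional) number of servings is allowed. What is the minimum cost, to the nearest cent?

$2.40

Cost per mg of potassium: black beans $0.0013, edamame $0.0017, chicken breast $0.0046, canned tuna $0.0056.
With no serving limits, use only black beans: 1919 mg / 440 mg = 4.361 servings × $0.55 = $2.40.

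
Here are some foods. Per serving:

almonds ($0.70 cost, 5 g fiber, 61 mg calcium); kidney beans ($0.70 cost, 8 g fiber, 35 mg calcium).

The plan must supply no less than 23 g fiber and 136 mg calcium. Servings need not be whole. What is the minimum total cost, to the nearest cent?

$2.25

Compare the cost at each extreme point of the feasible region.
almonds only: max(23/5, 136/61) = 4.6 servings → $3.22.
kidney beans only: max(23/8, 136/35) = 3.886 servings → $2.72.
almonds + kidney beans with both tight: 0.9042 servings and 2.31 servings → $2.25.
Cheapest feasible corner: $2.25.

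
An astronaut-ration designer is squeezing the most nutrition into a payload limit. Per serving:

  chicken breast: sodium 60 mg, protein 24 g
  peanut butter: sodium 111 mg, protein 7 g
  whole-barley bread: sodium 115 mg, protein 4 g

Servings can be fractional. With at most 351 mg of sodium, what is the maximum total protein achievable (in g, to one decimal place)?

140.4 g

Protein per mg sodium: chicken breast 0.4, peanut butter 0.06306, whole-barley bread 0.03478.
With no serving limits, spend the whole sodium allowance on chicken breast: 351 mg / 60 mg × 24 g = 140.4 g.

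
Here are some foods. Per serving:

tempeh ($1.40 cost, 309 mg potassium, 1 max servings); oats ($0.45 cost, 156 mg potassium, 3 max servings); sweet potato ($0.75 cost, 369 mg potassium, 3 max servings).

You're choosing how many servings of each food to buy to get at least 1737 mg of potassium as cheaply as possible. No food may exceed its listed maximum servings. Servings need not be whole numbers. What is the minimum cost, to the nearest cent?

Cost per mg of potassium: sweet potato $0.0020, oats $0.0029, tempeh $0.0045.
Take 3 servings of sweet potato: +1107.0 mg potassium for $2.25 (total $2.25, still need 630.0 mg).
Take 3 servings of oats: +468.0 mg potassium for $1.35 (total $3.60, still need 162.0 mg).
Take 0.5243 servings of tempeh: +162.0 mg potassium for $0.73 (total $4.33, still need 0.0 mg).
Filling from the cheapest source first is optimal under one linear minimum: $4.33.

$4.33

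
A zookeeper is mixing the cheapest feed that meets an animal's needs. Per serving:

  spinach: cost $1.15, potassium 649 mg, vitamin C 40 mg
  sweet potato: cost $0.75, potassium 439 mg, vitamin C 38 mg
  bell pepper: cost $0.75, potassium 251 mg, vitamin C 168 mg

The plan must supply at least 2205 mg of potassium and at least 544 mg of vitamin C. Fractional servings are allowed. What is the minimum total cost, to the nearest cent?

$4.54

The cheapest plan sits at a corner of the feasible region — with two constraints it uses at most two foods.
spinach only: max(2205/649, 544/40) = 13.6 servings → $15.64.
sweet potato only: max(2205/439, 544/38) = 14.32 servings → $10.74.
bell pepper only: max(2205/251, 544/168) = 8.785 servings → $6.59.
spinach + sweet potato with both targets exact would need a negative amount; discard.
spinach + bell pepper with both tight: 2.363 servings and 2.676 servings → $4.72.
sweet potato + bell pepper with both tight: 3.642 servings and 2.414 servings → $4.54.
So the least-cost plan costs $4.54.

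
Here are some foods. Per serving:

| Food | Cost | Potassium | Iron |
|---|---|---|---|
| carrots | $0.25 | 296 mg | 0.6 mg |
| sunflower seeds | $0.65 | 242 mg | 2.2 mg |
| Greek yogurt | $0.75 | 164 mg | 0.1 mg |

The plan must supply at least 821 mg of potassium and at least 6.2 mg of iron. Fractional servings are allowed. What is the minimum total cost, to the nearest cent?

For a min-cost LP with two ≥-constraints, a basic feasible solution has at most two positive variables.
carrots only: max(821/296, 6.2/0.6) = 10.33 servings → $2.58.
sunflower seeds only: max(821/242, 6.2/2.2) = 3.393 servings → $2.21.
Greek yogurt only: max(821/164, 6.2/0.1) = 62 servings → $46.50.
carrots + sunflower seeds with both tight: 0.6043 servings and 2.653 servings → $1.88.
carrots + Greek yogurt with both targets exact would need a negative amount; discard.
sunflower seeds + Greek yogurt with both tight: 2.777 servings and 0.9085 servings → $2.49.
Cheapest feasible corner: $1.88.

$1.88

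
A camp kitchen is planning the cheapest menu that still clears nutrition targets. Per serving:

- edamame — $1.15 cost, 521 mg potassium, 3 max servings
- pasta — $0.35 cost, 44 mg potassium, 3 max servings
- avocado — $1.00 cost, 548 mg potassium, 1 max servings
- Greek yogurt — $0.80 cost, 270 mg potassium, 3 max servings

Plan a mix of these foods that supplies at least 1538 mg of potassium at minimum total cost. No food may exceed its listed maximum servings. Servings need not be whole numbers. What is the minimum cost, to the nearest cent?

$3.19

Cost per mg of potassium: avocado $0.0018, edamame $0.0022, Greek yogurt $0.0030, pasta $0.0080.
Take 1 serving of avocado: +548.0 mg potassium for $1.00 (total $1.00, still need 990.0 mg).
Take 1.9 servings of edamame: +990.0 mg potassium for $2.19 (total $3.19, still need 0.0 mg).
Greedy by cheapest-per-mg is optimal for a single linear constraint, so the minimum cost is $3.19.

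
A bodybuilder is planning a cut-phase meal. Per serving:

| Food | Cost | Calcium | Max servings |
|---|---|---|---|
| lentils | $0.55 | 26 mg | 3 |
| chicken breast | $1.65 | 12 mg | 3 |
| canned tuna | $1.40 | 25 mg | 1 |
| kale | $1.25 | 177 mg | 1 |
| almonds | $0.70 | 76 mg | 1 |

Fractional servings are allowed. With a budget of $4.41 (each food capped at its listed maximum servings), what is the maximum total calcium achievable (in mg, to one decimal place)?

345.5 mg

Calcium per dollar: kale 141.6, almonds 108.6, lentils 47.27, canned tuna 17.86, chicken breast 7.273.
Take 1 serving of kale: spends $1.25, +177.0 mg calcium (running total 177.0 mg).
Take 1 serving of almonds: spends $0.70, +76.0 mg calcium (running total 253.0 mg).
Take 3 servings of lentils: spends $1.65, +78.0 mg calcium (running total 331.0 mg).
Take 0.5786 servings of canned tuna: spends $0.81, +14.5 mg calcium (running total 345.5 mg).
Filling greedily by calcium-per-dollar is optimal for one linear limit, giving 345.5 mg.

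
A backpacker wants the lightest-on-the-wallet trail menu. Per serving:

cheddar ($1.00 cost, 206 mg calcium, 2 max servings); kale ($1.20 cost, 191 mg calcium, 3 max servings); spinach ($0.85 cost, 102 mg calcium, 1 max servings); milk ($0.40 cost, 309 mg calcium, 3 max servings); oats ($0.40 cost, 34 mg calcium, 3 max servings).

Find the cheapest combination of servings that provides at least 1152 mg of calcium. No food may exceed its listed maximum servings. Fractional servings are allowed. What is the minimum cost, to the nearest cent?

Cost per mg of calcium: milk $0.0013, cheddar $0.0049, kale $0.0063, spinach $0.0083, oats $0.0118.
Take 3 servings of milk: +927.0 mg calcium for $1.20 (total $1.20, still need 225.0 mg).
Take 1.092 servings of cheddar: +225.0 mg calcium for $1.09 (total $2.29, still need 0.0 mg).
Greedy by cheapest-per-mg is optimal for a single linear constraint, so the minimum cost is $2.29.

$2.29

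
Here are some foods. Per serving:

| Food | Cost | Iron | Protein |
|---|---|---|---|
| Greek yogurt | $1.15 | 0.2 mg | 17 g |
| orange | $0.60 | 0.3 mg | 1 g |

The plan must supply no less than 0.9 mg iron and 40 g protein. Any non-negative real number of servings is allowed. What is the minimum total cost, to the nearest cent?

$3.50

For a min-cost LP with two ≥-constraints, a basic feasible solution has at most two positive variables.
Greek yogurt only: max(0.9/0.2, 40/17) = 4.5 servings → $5.17.
orange only: max(0.9/0.3, 40/1) = 40 servings → $24.00.
Greek yogurt + orange with both tight: 2.265 servings and 1.49 servings → $3.50.
So the least-cost plan costs $3.50.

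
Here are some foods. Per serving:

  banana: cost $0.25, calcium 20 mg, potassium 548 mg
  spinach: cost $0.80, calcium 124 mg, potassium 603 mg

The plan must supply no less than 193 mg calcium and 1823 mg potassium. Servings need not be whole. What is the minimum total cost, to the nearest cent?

An LP optimum is at a vertex; with two nutrient constraints at most two foods are used. Check each candidate.
banana only: max(193/20, 1823/548) = 9.65 servings → $2.41.
spinach only: max(193/124, 1823/603) = 3.023 servings → $2.42.
banana + spinach with both tight: 1.962 servings and 1.24 servings → $1.48.
The minimum over all feasible corners is $1.48.

$1.48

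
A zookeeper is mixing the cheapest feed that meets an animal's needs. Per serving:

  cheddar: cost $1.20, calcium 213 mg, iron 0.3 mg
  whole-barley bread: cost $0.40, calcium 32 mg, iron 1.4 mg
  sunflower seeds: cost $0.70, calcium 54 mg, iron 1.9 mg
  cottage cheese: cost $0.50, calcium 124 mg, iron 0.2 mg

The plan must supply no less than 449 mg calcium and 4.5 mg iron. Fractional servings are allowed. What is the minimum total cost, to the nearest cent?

$2.57

An LP optimum is at a vertex; with two nutrient constraints at most two foods are used. Check each candidate.
cheddar only: max(449/213, 4.5/0.3) = 15 servings → $18.00.
whole-barley bread only: max(449/32, 4.5/1.4) = 14.03 servings → $5.61.
sunflower seeds only: max(449/54, 4.5/1.9) = 8.315 servings → $5.82.
cottage cheese only: max(449/124, 4.5/0.2) = 22.5 servings → $11.25.
cheddar + whole-barley bread with both tight: 1.679 servings and 2.854 servings → $3.16.
cheddar + sunflower seeds with both tight: 1.57 servings and 2.12 servings → $3.37.
cheddar + cottage cheese: the both-tight solution has a negative serving — not a feasible corner.
whole-barley bread + sunflower seeds with both targets exact would need a negative amount; discard.
whole-barley bread + cottage cheese with both tight: 2.8 servings and 2.898 servings → $2.57.
sunflower seeds + cottage cheese with both tight: 2.083 servings and 2.714 servings → $2.81.
Cheapest feasible corner: $2.57.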